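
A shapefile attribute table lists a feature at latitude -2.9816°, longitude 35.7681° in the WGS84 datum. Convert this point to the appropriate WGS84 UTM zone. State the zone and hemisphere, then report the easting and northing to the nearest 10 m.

Longitude 35.7681° lies in the 6° band [30°, 36°), giving zone 36; latitude is south of the equator, so 36S.
Zone 36 central meridian λ₀ = 6×36 − 183 = 33°; Δλ = +2.7681°.
Transverse Mercator on WGS84 with k₀ = 0.9996 gives E = 807725.929 m, N = 9670053.745 m.

Zone 36S: E 807730 m, N 9670050 m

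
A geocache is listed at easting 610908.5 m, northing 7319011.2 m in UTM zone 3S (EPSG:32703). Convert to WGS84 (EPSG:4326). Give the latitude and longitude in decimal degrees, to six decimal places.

lat -24.237800°, lon -163.907600°

Zone 3S: λ₀ = -165°, k₀ = 0.9996, false easting 500000 m, false northing 10000000 m.
Meridian distance M = (N − FN)/k₀ = -2682061.6 m.
Inverse transverse Mercator on WGS84 gives φ = -24.23780004°, λ = -163.90760041°.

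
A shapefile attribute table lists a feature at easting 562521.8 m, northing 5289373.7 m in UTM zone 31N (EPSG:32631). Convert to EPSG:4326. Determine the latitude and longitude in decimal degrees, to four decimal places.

lat 47.7547°, lon 3.8342°

Zone 31N: λ₀ = 3°, k₀ = 0.9996, false easting 500000 m.
Meridian distance M = (N − FN)/k₀ = 5291490.3 m.
Inverse transverse Mercator on WGS84 gives φ = 47.75470022°, λ = 3.83420031°.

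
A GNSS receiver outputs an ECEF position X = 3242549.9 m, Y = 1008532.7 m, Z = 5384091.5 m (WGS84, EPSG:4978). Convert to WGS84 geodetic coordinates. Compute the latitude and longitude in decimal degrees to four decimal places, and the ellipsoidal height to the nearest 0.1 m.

λ = atan2(Y, X) = 17.27729981°; p = √(X²+Y²) = 3395772.1 m.
Bowring's method on WGS84 (a = 6378137 m, b = 6356752.314 m) gives φ = 57.93350016°, h = 2693.191 m.

lat 57.9335°, lon 17.2773°, h 2693.2 m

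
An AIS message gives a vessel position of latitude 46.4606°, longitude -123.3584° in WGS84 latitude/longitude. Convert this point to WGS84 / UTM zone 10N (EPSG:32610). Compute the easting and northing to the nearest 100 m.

Zone 10 central meridian λ₀ = 6×10 − 183 = -123°; Δλ = -0.3584°.
Transverse Mercator on WGS84 with k₀ = 0.9996 gives E = 472479.442 m, N = 5145287.778 m.

E 472500 m, N 5145300 m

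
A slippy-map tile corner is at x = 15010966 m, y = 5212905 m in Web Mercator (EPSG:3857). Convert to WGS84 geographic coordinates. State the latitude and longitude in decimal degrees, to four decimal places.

R = 6378137 m. λ = x/R = 134.84580187°.
φ = 2·arctan(exp(y/R)) − 90° = 2·arctan(2.26440) − 90° = 42.34569921°.

lat 42.3457°, lon 134.8458°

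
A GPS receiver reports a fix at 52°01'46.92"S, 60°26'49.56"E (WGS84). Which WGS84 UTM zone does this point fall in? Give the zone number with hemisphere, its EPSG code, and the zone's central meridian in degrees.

UTM zone = ⌊(λ + 180)/6⌋ + 1; 60.4471° ∈ [60°, 66°) → zone 41.
Hemisphere: S (φ < 0).
Central meridian λ₀ = 6×41 − 183 = 63°.
EPSG code: 32741.

Zone 41S (EPSG:32741), central meridian 63°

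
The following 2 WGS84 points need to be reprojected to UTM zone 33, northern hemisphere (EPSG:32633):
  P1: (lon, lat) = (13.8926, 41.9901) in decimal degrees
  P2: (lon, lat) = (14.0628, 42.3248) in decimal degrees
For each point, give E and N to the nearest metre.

P1: E 408273 m, N 4649270 m; P2: E 422779 m, N 4686265 m

UTM zone 33N: λ₀ = 15°, k₀ = 0.9996.
P1 (41.9901°, 13.8926°) → (408272.942, 4649270.110) m.
P2 (42.3248°, 14.0628°) → (422778.954, 4686264.692) m.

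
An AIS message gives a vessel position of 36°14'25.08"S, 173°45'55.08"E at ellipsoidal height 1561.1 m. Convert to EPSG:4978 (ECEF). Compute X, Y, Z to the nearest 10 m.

X -5121070 m, Y 559460 m, Z -3750650 m

WGS84: a = 6378137 m, e² = 0.006694380; N(φ) = a/√(1−e²sin²φ) = 6385611.229 m.
X = (N+h)·cosφ·cosλ = -5121070.556 m; Y = (N+h)·cosφ·sinλ = 559464.572 m; Z = (N(1−e²)+h)·sinφ = -3750653.243 m.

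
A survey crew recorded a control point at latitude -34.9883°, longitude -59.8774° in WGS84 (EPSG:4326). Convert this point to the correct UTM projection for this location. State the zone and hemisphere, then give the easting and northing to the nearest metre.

Longitude -59.8774° lies in the 6° band [-60°, -54°), giving zone 21; latitude is south of the equator, so 21S.
Zone 21 central meridian λ₀ = 6×21 − 183 = -57°; Δλ = -2.8774°.
Transverse Mercator on WGS84 with k₀ = 0.9996 gives E = 237357.013 m, N = 6124470.919 m.

Zone 21S: E 237357 m, N 6124471 m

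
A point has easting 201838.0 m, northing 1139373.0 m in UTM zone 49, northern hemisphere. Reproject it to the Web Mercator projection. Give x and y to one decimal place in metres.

x 12053440.7 m, y 1152330.3 m

Unproject from UTM 49N (λ₀ = 111°) → φ = 10.29569981°, λ = 108.27789990°.
Web Mercator (R = 6378137 m): x = 12053440.681 m, y = 1152330.293 m.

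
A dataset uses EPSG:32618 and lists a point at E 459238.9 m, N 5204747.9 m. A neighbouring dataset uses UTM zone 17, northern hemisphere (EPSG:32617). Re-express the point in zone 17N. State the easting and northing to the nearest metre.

UTM 18N → geographic: φ = 46.99499969°, λ = -75.53610035°.
UTM 17N (λ₀ = -81°) forward: E = 915391.072 m, N = 5219114.138 m.

E 915391 m, N 5219114 m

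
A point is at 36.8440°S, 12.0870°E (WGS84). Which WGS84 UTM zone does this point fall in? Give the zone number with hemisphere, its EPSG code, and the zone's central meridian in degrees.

Zone 33S (EPSG:32733), central meridian 15°

UTM zone = ⌊(λ + 180)/6⌋ + 1; 12.0870° ∈ [12°, 18°) → zone 33.
Hemisphere: S (φ < 0).
Central meridian λ₀ = 6×33 − 183 = 15°.
EPSG code: 32733.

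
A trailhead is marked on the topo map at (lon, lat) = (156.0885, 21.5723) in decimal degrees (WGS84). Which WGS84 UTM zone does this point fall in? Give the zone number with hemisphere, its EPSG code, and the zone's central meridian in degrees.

UTM zone = ⌊(λ + 180)/6⌋ + 1; 156.0885° ∈ [156°, 162°) → zone 57.
Hemisphere: N (φ ≥ 0).
Central meridian λ₀ = 6×57 − 183 = 159°.
EPSG code: 32657.

Zone 57N (EPSG:32657), central meridian 159°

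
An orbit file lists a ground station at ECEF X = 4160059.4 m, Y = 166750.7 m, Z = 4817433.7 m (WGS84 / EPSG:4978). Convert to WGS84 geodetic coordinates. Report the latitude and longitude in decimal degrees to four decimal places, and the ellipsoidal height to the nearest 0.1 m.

λ = atan2(Y, X) = 2.29539977°; p = √(X²+Y²) = 4163400.1 m.
Bowring's method on WGS84 (a = 6378137 m, b = 6356752.314 m) gives φ = 49.35550009°, h = 1356.867 m.

lat 49.3555°, lon 2.2954°, h 1356.9 m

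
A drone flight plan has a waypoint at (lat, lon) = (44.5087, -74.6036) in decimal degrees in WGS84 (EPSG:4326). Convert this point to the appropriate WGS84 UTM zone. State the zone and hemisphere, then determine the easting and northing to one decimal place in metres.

Longitude -74.6036° lies in the 6° band [-78°, -72°), giving zone 18; latitude is north of the equator, so 18N.
Zone 18 central meridian λ₀ = 6×18 − 183 = -75°; Δλ = +0.3964°.
Transverse Mercator on WGS84 with k₀ = 0.9996 gives E = 531508.226 m, N = 4928451.963 m.

Zone 18N: E 531508.2 m, N 4928452.0 m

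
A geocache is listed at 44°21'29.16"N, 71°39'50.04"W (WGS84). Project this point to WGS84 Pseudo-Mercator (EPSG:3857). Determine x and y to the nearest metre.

x -7977589 m, y 5521027 m

Web Mercator is spherical with R = a = 6378137 m.
x = R·λ = 6378137 × -1.250771010 = -7977588.856 m.
y = R·ln tan(π/4 + φ/2) = 6378137 × 0.865617540 = 5521027.259 m.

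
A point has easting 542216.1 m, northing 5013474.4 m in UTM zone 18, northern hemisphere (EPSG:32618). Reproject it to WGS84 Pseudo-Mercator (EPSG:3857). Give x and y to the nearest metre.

Unproject from UTM 18N (λ₀ = -75°) → φ = 45.27350013°, λ = -74.46179998°.
Web Mercator (R = 6378137 m): x = -8289049.658 m, y = 5664681.742 m.

x -8289050 m, y 5664682 m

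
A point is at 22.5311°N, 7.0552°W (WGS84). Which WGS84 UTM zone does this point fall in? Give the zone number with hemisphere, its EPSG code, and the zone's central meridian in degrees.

Zone 29N (EPSG:32629), central meridian -9°

UTM zone = ⌊(λ + 180)/6⌋ + 1; -7.0552° ∈ [-12°, -6°) → zone 29.
Hemisphere: N (φ ≥ 0).
Central meridian λ₀ = 6×29 − 183 = -9°.
EPSG code: 32629.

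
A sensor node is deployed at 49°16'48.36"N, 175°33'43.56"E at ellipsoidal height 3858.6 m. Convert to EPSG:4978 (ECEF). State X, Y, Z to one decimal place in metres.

X -4158885.9 m, Y 322776.3 m, Z 4813862.3 m

WGS84: a = 6378137 m, e² = 0.006694380; N(φ) = a/√(1−e²sin²φ) = 6390435.771 m.
X = (N+h)·cosφ·cosλ = -4158885.891 m; Y = (N+h)·cosφ·sinλ = 322776.277 m; Z = (N(1−e²)+h)·sinφ = 4813862.300 m.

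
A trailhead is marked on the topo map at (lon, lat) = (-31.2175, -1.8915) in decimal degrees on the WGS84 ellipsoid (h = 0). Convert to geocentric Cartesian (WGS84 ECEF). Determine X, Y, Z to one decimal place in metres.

X 5451668.8 m, Y -3303924.3 m, Z -209114.0 m

WGS84: a = 6378137 m, e² = 0.006694380; N(φ) = a/√(1−e²sin²φ) = 6378160.259 m.
X = (N+h)·cosφ·cosλ = 5451668.804 m; Y = (N+h)·cosφ·sinλ = -3303924.252 m; Z = (N(1−e²)+h)·sinφ = -209114.017 m.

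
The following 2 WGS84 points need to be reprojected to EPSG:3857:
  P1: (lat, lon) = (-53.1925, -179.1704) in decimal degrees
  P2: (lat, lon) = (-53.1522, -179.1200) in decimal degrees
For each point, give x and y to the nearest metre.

P1: x -19945158 m, y -7018685 m; P2: x -19939547 m, y -7011201 m

Web Mercator: x = R·λ, y = R·ln tan(π/4+φ/2), R = 6378137 m.
P1 (-53.1925°, -179.1704°) → (-19945157.693, -7018684.893) m.
P2 (-53.1522°, -179.1200°) → (-19939547.191, -7011200.573) m.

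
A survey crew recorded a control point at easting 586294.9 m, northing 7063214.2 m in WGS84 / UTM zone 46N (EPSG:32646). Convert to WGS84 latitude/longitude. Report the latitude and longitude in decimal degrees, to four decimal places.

Zone 46N: λ₀ = 93°, k₀ = 0.9996, false easting 500000 m.
Meridian distance M = (N − FN)/k₀ = 7066040.6 m.
Inverse transverse Mercator on WGS84 gives φ = 63.68610022°, λ = 94.74490031°.

lat 63.6861°, lon 94.7449°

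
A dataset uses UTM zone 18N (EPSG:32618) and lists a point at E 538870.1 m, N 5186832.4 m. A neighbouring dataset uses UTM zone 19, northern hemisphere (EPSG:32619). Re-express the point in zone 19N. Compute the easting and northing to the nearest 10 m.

E 81350 m, N 5201360 m

UTM 18N → geographic: φ = 46.83390006°, λ = -74.49030039°.
UTM 19N (λ₀ = -69°) forward: E = 81345.927 m, N = 5201358.266 m.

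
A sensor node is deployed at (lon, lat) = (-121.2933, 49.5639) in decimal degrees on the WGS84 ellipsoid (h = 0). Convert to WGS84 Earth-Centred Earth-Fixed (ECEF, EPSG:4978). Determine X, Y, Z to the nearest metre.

X -2152942 m, Y -3541900 m, Z 4831469 m

WGS84: a = 6378137 m, e² = 0.006694380; N(φ) = a/√(1−e²sin²φ) = 6390540.867 m.
X = (N+h)·cosφ·cosλ = -2152941.739 m; Y = (N+h)·cosφ·sinλ = -3541900.057 m; Z = (N(1−e²)+h)·sinφ = 4831469.417 m.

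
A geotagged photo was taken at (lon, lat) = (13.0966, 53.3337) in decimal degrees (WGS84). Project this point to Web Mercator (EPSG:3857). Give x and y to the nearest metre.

Web Mercator is spherical with R = a = 6378137 m.
x = R·λ = 6378137 × 0.228578791 = 1457906.843 m.
y = R·ln tan(π/4 + φ/2) = 6378137 × 1.104548791 = 7044963.513 m.

x 1457907 m, y 7044964 m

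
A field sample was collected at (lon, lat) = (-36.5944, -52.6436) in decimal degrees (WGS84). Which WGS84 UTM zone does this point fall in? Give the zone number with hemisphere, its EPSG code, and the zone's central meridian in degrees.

Zone 24S (EPSG:32724), central meridian -39°

UTM zone = ⌊(λ + 180)/6⌋ + 1; -36.5944° ∈ [-42°, -36°) → zone 24.
Hemisphere: S (φ < 0).
Central meridian λ₀ = 6×24 − 183 = -39°.
EPSG code: 32724.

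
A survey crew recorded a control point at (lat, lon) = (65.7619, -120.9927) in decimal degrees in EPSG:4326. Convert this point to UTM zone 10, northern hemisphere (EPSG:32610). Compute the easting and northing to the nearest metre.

Zone 10 central meridian λ₀ = 6×10 − 183 = -123°; Δλ = +2.0073°.
Transverse Mercator on WGS84 with k₀ = 0.9996 gives E = 591940.582 m, N = 7294839.910 m.

E 591941 m, N 7294840 m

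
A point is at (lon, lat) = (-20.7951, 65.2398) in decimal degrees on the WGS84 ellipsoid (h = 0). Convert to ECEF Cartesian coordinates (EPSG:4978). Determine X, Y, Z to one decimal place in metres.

WGS84: a = 6378137 m, e² = 0.006694380; N(φ) = a/√(1−e²sin²φ) = 6395814.227 m.
X = (N+h)·cosφ·cosλ = 2504202.507 m; Y = (N+h)·cosφ·sinλ = -951012.239 m; Z = (N(1−e²)+h)·sinφ = 5768958.374 m.

X 2504202.5 m, Y -951012.2 m, Z 5768958.4 m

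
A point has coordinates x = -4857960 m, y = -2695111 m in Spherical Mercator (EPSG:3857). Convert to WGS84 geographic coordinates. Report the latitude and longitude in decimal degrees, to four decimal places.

lat -23.5207°, lon -43.6398°

R = 6378137 m. λ = x/R = -43.63979718°.
φ = 2·arctan(exp(y/R)) − 90° = 2·arctan(0.65537) − 90° = -23.52069889°.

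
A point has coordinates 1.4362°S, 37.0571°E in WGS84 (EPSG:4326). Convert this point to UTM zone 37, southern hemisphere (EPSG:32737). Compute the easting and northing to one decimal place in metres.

Zone 37 central meridian λ₀ = 6×37 − 183 = 39°; Δλ = -1.9429°.
Transverse Mercator on WGS84 with k₀ = 0.9996 gives E = 283829.678 m, N = 9841164.524 m.

E 283829.7 m, N 9841164.5 m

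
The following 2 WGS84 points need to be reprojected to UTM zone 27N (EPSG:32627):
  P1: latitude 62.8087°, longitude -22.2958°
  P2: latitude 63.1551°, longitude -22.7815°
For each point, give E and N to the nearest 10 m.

P1: E 433940 m, N 6964940 m; P2: E 410250 m, N 7004120 m

UTM zone 27N: λ₀ = -21°, k₀ = 0.9996.
P1 (62.8087°, -22.2958°) → (433938.570, 6964939.925) m.
P2 (63.1551°, -22.7815°) → (410250.119, 7004115.266) m.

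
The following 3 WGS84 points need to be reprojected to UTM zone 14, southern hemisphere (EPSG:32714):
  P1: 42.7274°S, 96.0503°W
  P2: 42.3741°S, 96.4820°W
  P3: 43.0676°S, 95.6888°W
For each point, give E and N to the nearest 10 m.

P1: E 741490 m, N 5265240 m; P2: E 707320 m, N 5305620 m; P3: E 769600 m, N 5226360 m

UTM zone 14S: λ₀ = -99°, k₀ = 0.9996.
P1 (-42.7274°, -96.0503°) → (741493.926, 5265236.473) m.
P2 (-42.3741°, -96.4820°) → (707315.107, 5305615.232) m.
P3 (-43.0676°, -95.6888°) → (769604.722, 5226355.447) m.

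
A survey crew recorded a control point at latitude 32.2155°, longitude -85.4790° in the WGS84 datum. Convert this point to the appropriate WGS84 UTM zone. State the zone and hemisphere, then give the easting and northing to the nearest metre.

Zone 16N: E 643337 m, N 3565337 m

Longitude -85.4790° lies in the 6° band [-90°, -84°), giving zone 16; latitude is north of the equator, so 16N.
Zone 16 central meridian λ₀ = 6×16 − 183 = -87°; Δλ = +1.5210°.
Transverse Mercator on WGS84 with k₀ = 0.9996 gives E = 643336.863 m, N = 3565337.051 m.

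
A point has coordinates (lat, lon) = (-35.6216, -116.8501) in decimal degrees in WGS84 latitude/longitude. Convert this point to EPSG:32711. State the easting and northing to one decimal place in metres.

E 513574.4 m, N 6058010.0 m

Zone 11 central meridian λ₀ = 6×11 − 183 = -117°; Δλ = +0.1499°.
Transverse Mercator on WGS84 with k₀ = 0.9996 gives E = 513574.381 m, N = 6058009.971 m.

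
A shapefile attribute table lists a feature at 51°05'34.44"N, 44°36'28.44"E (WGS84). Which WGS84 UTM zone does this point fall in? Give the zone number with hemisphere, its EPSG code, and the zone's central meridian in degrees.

UTM zone = ⌊(λ + 180)/6⌋ + 1; 44.6079° ∈ [42°, 48°) → zone 38.
Hemisphere: N (φ ≥ 0).
Central meridian λ₀ = 6×38 − 183 = 45°.
EPSG code: 32638.

Zone 38N (EPSG:32638), central meridian 45°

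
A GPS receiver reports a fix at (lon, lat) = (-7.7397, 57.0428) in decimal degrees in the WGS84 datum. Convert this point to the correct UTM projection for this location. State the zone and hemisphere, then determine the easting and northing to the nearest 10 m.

Longitude -7.7397° lies in the 6° band [-12°, -6°), giving zone 29; latitude is north of the equator, so 29N.
Zone 29 central meridian λ₀ = 6×29 − 183 = -9°; Δλ = +1.2603°.
Transverse Mercator on WGS84 with k₀ = 0.9996 gives E = 576470.123 m, N = 6322855.970 m.

Zone 29N: E 576470 m, N 6322860 m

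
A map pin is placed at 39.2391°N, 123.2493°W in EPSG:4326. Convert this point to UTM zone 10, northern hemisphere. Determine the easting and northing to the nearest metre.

Zone 10 central meridian λ₀ = 6×10 − 183 = -123°; Δλ = -0.2493°.
Transverse Mercator on WGS84 with k₀ = 0.9996 gives E = 478485.505 m, N = 4343339.920 m.

E 478486 m, N 4343340 m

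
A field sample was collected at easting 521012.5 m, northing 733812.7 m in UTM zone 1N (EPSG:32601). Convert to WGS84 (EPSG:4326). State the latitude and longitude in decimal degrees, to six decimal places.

lat 6.638700°, lon -176.809900°

Zone 1N: λ₀ = -177°, k₀ = 0.9996, false easting 500000 m.
Meridian distance M = (N − FN)/k₀ = 734106.3 m.
Inverse transverse Mercator on WGS84 gives φ = 6.63869969°, λ = -176.80990012°.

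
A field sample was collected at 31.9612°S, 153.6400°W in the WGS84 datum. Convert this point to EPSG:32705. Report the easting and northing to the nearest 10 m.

E 439520 m, N 6463690 m

Zone 5 central meridian λ₀ = 6×5 − 183 = -153°; Δλ = -0.6400°.
Transverse Mercator on WGS84 with k₀ = 0.9996 gives E = 439522.579 m, N = 6463686.180 m.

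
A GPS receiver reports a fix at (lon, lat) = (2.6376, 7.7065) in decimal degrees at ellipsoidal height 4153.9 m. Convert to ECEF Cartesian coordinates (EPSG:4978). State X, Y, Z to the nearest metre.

X 6318326 m, Y 291069 m, Z 850182 m

WGS84: a = 6378137 m, e² = 0.006694380; N(φ) = a/√(1−e²sin²φ) = 6378520.939 m.
X = (N+h)·cosφ·cosλ = 6318325.651 m; Y = (N+h)·cosφ·sinλ = 291068.525 m; Z = (N(1−e²)+h)·sinφ = 850181.768 m.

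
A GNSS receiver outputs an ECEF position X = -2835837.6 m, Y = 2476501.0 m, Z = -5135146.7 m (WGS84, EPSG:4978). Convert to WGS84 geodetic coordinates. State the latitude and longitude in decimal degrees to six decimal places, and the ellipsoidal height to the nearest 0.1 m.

lat -53.935200°, lon 138.869700°, h 3272.8 m

λ = atan2(Y, X) = 138.86969991°; p = √(X²+Y²) = 3764974.4 m.
Bowring's method on WGS84 (a = 6378137 m, b = 6356752.314 m) gives φ = -53.93520039°, h = 3272.781 m.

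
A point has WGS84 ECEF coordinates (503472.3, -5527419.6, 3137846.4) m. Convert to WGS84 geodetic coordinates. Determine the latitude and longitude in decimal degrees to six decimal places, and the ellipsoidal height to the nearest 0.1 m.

lat 29.646600°, lon -84.795500°, h 2949.0 m

λ = atan2(Y, X) = -84.79550012°; p = √(X²+Y²) = 5550302.0 m.
Bowring's method on WGS84 (a = 6378137 m, b = 6356752.314 m) gives φ = 29.64659989°, h = 2949.004 m.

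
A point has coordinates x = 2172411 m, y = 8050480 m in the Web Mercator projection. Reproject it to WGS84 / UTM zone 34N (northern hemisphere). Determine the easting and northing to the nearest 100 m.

E 413200 m, N 6473500 m

Web Mercator inverse (R = 6378137 m) → φ = 58.39369831°, λ = 19.51510005°.
UTM 34N forward: E = 413198.552 m, N = 6473501.206 m.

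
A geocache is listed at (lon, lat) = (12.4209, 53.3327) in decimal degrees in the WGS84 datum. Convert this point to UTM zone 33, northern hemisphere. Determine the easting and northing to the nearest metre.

Zone 33 central meridian λ₀ = 6×33 − 183 = 15°; Δλ = -2.5791°.
Transverse Mercator on WGS84 with k₀ = 0.9996 gives E = 328265.684 m, N = 5912382.946 m.

E 328266 m, N 5912383 m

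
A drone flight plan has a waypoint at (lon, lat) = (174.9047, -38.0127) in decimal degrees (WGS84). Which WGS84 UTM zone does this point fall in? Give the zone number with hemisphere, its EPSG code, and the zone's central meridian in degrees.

Zone 60S (EPSG:32760), central meridian 177°

UTM zone = ⌊(λ + 180)/6⌋ + 1; 174.9047° ∈ [174°, 180°) → zone 60.
Hemisphere: S (φ < 0).
Central meridian λ₀ = 6×60 − 183 = 177°.
EPSG code: 32760.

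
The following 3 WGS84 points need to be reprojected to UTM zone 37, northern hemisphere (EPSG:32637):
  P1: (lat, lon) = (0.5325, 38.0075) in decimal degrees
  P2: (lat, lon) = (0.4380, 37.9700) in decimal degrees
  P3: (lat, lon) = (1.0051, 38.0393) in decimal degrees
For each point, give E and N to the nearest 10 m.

UTM zone 37N: λ₀ = 39°, k₀ = 0.9996.
P1 (0.5325°, 38.0075°) → (389558.777, 58866.157) m.
P2 (0.4380°, 37.9700°) → (385383.900, 48420.046) m.
P3 (1.0051°, 38.0393°) → (393109.442, 111109.584) m.

P1: E 389560 m, N 58870 m; P2: E 385380 m, N 48420 m; P3: E 393110 m, N 111110 m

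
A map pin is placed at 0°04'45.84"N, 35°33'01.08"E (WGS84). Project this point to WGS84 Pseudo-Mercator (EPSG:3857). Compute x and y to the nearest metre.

x 3957441 m, y 8839 m

Web Mercator is spherical with R = a = 6378137 m.
x = R·λ = 6378137 × 0.620469785 = 3957441.294 m.
y = R·ln tan(π/4 + φ/2) = 6378137 × 0.001385792 = 8838.770 m.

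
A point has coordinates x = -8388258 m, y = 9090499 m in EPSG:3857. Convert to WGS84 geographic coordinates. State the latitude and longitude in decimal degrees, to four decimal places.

lat 62.9602°, lon -75.3530°

R = 6378137 m. λ = x/R = -75.35300369°.
φ = 2·arctan(exp(y/R)) − 90° = 2·arctan(4.15894) − 90° = 62.96020203°.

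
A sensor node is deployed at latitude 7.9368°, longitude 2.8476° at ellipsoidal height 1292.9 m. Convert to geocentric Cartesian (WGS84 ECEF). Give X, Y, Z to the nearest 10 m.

X 6310920 m, Y 313910 m, Z 875040 m

WGS84: a = 6378137 m, e² = 0.006694380; N(φ) = a/√(1−e²sin²φ) = 6378544.082 m.
X = (N+h)·cosφ·cosλ = 6310922.100 m; Y = (N+h)·cosφ·sinλ = 313911.307 m; Z = (N(1−e²)+h)·sinφ = 875036.276 m.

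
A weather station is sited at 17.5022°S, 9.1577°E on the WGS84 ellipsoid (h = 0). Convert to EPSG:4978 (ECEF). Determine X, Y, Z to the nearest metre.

WGS84: a = 6378137 m, e² = 0.006694380; N(φ) = a/√(1−e²sin²φ) = 6380068.794 m.
X = (N+h)·cosφ·cosλ = 6007150.618 m; Y = (N+h)·cosφ·sinλ = 968395.375 m; Z = (N(1−e²)+h)·sinφ = -1905912.434 m.

X 6007151 m, Y 968395 m, Z -1905912 m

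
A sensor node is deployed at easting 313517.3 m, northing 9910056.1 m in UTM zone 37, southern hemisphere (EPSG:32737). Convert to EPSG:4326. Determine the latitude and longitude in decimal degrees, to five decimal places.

lat -0.81340°, lon 37.32420°

Zone 37S: λ₀ = 39°, k₀ = 0.9996, false easting 500000 m, false northing 10000000 m.
Meridian distance M = (N − FN)/k₀ = -89979.9 m.
Inverse transverse Mercator on WGS84 gives φ = -0.81339979°, λ = 37.32419979°.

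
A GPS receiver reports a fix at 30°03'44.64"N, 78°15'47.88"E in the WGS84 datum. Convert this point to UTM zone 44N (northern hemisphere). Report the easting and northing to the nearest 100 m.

Zone 44 central meridian λ₀ = 6×44 − 183 = 81°; Δλ = -2.7367°.
Transverse Mercator on WGS84 with k₀ = 0.9996 gives E = 236166.572 m, N = 3328857.731 m.

E 236200 m, N 3328900 m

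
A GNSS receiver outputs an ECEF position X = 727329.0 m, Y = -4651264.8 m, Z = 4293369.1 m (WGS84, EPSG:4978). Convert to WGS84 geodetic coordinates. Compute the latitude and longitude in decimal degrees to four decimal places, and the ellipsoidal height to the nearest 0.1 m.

λ = atan2(Y, X) = -81.11250040°; p = √(X²+Y²) = 4707788.4 m.
Bowring's method on WGS84 (a = 6378137 m, b = 6356752.314 m) gives φ = 42.55549992°, h = 3121.346 m.

lat 42.5555°, lon -81.1125°, h 3121.3 m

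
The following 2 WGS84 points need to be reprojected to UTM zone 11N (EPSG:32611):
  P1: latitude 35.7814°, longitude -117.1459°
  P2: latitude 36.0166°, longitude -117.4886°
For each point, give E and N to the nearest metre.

P1: E 486814 m, N 3959713 m; P2: E 455973 m, N 3985900 m

UTM zone 11N: λ₀ = -117°, k₀ = 0.9996.
P1 (35.7814°, -117.1459°) → (486814.181, 3959712.777) m.
P2 (36.0166°, -117.4886°) → (455972.708, 3985900.026) m.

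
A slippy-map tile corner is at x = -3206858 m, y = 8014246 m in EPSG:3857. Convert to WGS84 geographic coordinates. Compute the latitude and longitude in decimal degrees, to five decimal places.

R = 6378137 m. λ = x/R = -28.80769555°.
φ = 2·arctan(exp(y/R)) − 90° = 2·arctan(3.51317) − 90° = 58.22269964°.

lat 58.22270°, lon -28.80770°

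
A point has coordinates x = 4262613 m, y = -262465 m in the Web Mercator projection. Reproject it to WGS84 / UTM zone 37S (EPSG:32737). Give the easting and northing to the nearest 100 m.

E 421200 m, N 9739400 m

Web Mercator inverse (R = 6378137 m) → φ = -2.35709806°, λ = 38.29170408°.
UTM 37S forward: E = 421248.625 m, N = 9739448.347 m.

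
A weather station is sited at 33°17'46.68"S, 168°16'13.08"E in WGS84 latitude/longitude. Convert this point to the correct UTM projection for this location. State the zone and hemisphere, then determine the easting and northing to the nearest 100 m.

Zone 59S: E 245800 m, N 6312500 m

Longitude 168.2703° lies in the 6° band [168°, 174°), giving zone 59; latitude is south of the equator, so 59S.
Zone 59 central meridian λ₀ = 6×59 − 183 = 171°; Δλ = -2.7297°.
Transverse Mercator on WGS84 with k₀ = 0.9996 gives E = 245820.044 m, N = 6312538.980 m.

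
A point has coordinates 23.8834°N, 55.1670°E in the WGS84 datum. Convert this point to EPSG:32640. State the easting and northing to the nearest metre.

E 313374 m, N 2642526 m

Zone 40 central meridian λ₀ = 6×40 − 183 = 57°; Δλ = -1.8330°.
Transverse Mercator on WGS84 with k₀ = 0.9996 gives E = 313374.461 m, N = 2642526.332 m.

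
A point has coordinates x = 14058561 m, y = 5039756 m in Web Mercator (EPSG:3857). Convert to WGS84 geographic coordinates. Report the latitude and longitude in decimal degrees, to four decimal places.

lat 41.1856°, lon 126.2902°

R = 6378137 m. λ = x/R = 126.29020219°.
φ = 2·arctan(exp(y/R)) − 90° = 2·arctan(2.20375) − 90° = 41.18559807°.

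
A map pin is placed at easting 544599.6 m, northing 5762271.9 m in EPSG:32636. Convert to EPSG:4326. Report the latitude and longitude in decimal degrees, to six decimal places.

Zone 36N: λ₀ = 33°, k₀ = 0.9996, false easting 500000 m.
Meridian distance M = (N − FN)/k₀ = 5764577.7 m.
Inverse transverse Mercator on WGS84 gives φ = 52.00929994°, λ = 33.64979929°.

lat 52.009300°, lon 33.649799°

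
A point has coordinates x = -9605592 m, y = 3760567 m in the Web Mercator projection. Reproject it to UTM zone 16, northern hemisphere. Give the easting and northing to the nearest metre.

E 567221 m, N 3538340 m

Web Mercator inverse (R = 6378137 m) → φ = 31.97909627°, λ = -86.28850107°.
UTM 16N forward: E = 567220.884 m, N = 3538339.729 m.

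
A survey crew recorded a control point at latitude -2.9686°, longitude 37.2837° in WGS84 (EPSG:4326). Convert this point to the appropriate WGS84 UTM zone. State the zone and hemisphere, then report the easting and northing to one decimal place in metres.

Longitude 37.2837° lies in the 6° band [36°, 42°), giving zone 37; latitude is south of the equator, so 37S.
Zone 37 central meridian λ₀ = 6×37 − 183 = 39°; Δλ = -1.7163°.
Transverse Mercator on WGS84 with k₀ = 0.9996 gives E = 309244.785 m, N = 9671729.562 m.

Zone 37S: E 309244.8 m, N 9671729.6 m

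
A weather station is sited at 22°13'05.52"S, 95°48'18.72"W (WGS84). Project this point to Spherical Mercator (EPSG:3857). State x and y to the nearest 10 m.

Web Mercator is spherical with R = a = 6378137 m.
x = R·λ = 6378137 × -1.672116181 = -10664986.079 m.
y = R·ln tan(π/4 + φ/2) = 6378137 × -0.397881543 = -2537742.988 m.

x -10664990 m, y -2537740 m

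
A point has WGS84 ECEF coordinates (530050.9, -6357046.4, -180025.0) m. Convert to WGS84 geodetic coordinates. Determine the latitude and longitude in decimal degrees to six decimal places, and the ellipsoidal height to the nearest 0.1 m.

lat -1.627400°, lon -85.233700°, h 3525.8 m

λ = atan2(Y, X) = -85.23369963°; p = √(X²+Y²) = 6379106.0 m.
Bowring's method on WGS84 (a = 6378137 m, b = 6356752.314 m) gives φ = -1.62740001°, h = 3525.807 m.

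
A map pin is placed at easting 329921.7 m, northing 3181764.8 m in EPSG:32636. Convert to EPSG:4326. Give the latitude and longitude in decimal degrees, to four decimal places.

lat 28.7521°, lon 31.2581°

Zone 36N: λ₀ = 33°, k₀ = 0.9996, false easting 500000 m.
Meridian distance M = (N − FN)/k₀ = 3183038.0 m.
Inverse transverse Mercator on WGS84 gives φ = 28.75210018°, λ = 31.25810046°.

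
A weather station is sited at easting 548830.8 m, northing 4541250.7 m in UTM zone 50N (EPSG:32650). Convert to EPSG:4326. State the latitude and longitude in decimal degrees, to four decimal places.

lat 41.0210°, lon 117.5808°

Zone 50N: λ₀ = 117°, k₀ = 0.9996, false easting 500000 m.
Meridian distance M = (N − FN)/k₀ = 4543067.9 m.
Inverse transverse Mercator on WGS84 gives φ = 41.02099992°, λ = 117.58080024°.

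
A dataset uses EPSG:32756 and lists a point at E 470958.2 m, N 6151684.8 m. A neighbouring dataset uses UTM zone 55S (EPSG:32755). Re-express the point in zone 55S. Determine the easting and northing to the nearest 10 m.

E 1020250 m, N 6136990 m

UTM 56S → geographic: φ = -34.77660007°, λ = 152.68260027°.
UTM 55S (λ₀ = 147°) forward: E = 1020251.790 m, N = 6136986.658 m.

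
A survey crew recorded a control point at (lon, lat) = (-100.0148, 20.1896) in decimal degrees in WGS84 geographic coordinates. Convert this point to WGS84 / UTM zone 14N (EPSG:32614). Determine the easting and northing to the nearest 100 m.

E 394000 m, N 2232800 m

Zone 14 central meridian λ₀ = 6×14 − 183 = -99°; Δλ = -1.0148°.
Transverse Mercator on WGS84 with k₀ = 0.9996 gives E = 393970.040 m, N = 2232786.762 m.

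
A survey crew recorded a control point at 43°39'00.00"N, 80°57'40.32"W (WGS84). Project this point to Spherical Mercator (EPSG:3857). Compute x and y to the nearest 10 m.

x -9012560 m, y 5411440 m

Web Mercator is spherical with R = a = 6378137 m.
x = R·λ = 6378137 × -1.413039506 = -9012559.558 m.
y = R·ln tan(π/4 + φ/2) = 6378137 × 0.848435472 = 5411437.674 m.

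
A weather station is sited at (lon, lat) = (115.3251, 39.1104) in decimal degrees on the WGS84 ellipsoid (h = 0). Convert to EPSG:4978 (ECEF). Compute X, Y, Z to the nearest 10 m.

WGS84: a = 6378137 m, e² = 0.006694380; N(φ) = a/√(1−e²sin²φ) = 6386649.346 m.
X = (N+h)·cosφ·cosλ = -2119779.302 m; Y = (N+h)·cosφ·sinλ = 4479347.873 m; Z = (N(1−e²)+h)·sinφ = 4001834.462 m.

X -2119780 m, Y 4479350 m, Z 4001830 m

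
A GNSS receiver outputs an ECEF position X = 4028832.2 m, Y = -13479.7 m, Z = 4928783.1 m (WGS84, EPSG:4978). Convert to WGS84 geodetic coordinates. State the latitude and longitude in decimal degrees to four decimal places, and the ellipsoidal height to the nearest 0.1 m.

λ = atan2(Y, X) = -0.19169998°; p = √(X²+Y²) = 4028854.8 m.
Bowring's method on WGS84 (a = 6378137 m, b = 6356752.314 m) gives φ = 50.92540011°, h = 599.545 m.

lat 50.9254°, lon -0.1917°, h 599.5 m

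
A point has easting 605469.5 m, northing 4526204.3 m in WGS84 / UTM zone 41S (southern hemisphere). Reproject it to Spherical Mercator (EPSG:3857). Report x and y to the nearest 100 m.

Unproject from UTM 41S (λ₀ = 63°) → φ = -49.40769991°, λ = 64.45389968°.
Web Mercator (R = 6378137 m): x = 7174975.292 m, y = -6344324.818 m.

x 7175000 m, y -6344300 m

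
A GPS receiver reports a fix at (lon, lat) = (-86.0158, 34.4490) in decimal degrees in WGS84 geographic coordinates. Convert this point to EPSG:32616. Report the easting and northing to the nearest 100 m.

Zone 16 central meridian λ₀ = 6×16 − 183 = -87°; Δλ = +0.9842°.
Transverse Mercator on WGS84 with k₀ = 0.9996 gives E = 590409.355 m, N = 3812381.304 m.

E 590400 m, N 3812400 m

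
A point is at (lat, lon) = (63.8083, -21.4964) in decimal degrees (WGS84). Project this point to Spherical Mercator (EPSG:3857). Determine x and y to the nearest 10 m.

Web Mercator is spherical with R = a = 6378137 m.
x = R·λ = 6378137 × -0.375182957 = -2392968.302 m.
y = R·ln tan(π/4 + φ/2) = 6378137 × 1.458302041 = 9301250.206 m.

x -2392970 m, y 9301250 m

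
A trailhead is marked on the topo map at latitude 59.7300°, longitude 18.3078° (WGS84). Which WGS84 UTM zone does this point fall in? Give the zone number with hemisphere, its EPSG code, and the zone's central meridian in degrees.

UTM zone = ⌊(λ + 180)/6⌋ + 1; 18.3078° ∈ [18°, 24°) → zone 34.
Hemisphere: N (φ ≥ 0).
Central meridian λ₀ = 6×34 − 183 = 21°.
EPSG code: 32634.

Zone 34N (EPSG:32634), central meridian 21°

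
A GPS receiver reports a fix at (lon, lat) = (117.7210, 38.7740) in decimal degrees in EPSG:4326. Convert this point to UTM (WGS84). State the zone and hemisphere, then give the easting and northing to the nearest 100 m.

Longitude 117.7210° lies in the 6° band [114°, 120°), giving zone 50; latitude is north of the equator, so 50N.
Zone 50 central meridian λ₀ = 6×50 − 183 = 117°; Δλ = +0.7210°.
Transverse Mercator on WGS84 with k₀ = 0.9996 gives E = 562631.137 m, N = 4291944.401 m.

Zone 50N: E 562600 m, N 4291900 m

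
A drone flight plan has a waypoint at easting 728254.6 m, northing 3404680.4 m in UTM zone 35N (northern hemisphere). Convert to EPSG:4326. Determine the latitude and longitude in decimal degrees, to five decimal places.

lat 30.75320°, lon 29.38450°

Zone 35N: λ₀ = 27°, k₀ = 0.9996, false easting 500000 m.
Meridian distance M = (N − FN)/k₀ = 3406042.8 m.
Inverse transverse Mercator on WGS84 gives φ = 30.75319999°, λ = 29.38449954°.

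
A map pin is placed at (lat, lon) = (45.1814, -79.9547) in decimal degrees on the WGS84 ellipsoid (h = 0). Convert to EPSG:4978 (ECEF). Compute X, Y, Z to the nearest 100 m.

X 785500 m, Y -4434300 m, Z 4501600 m

WGS84: a = 6378137 m, e² = 0.006694380; N(φ) = a/√(1−e²sin²φ) = 6388906.223 m.
X = (N+h)·cosφ·cosλ = 785498.290 m; Y = (N+h)·cosφ·sinλ = -4434278.224 m; Z = (N(1−e²)+h)·sinφ = 4501580.827 m.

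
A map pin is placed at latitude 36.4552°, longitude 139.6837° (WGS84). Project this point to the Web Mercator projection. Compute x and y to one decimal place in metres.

x 15549518.4 m, y 4363438.3 m

Web Mercator is spherical with R = a = 6378137 m.
x = R·λ = 6378137 × 2.437940476 = 15549518.356 m.
y = R·ln tan(π/4 + φ/2) = 6378137 × 0.684124271 = 4363438.322 m.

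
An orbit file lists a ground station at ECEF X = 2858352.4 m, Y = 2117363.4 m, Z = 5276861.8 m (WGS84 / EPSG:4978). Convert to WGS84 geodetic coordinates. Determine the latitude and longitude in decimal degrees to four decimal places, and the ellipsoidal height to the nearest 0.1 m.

lat 56.1940°, lon 36.5297°, h 446.4 m

λ = atan2(Y, X) = 36.52970088°; p = √(X²+Y²) = 3557162.7 m.
Bowring's method on WGS84 (a = 6378137 m, b = 6356752.314 m) gives φ = 56.19400033°, h = 446.430 m.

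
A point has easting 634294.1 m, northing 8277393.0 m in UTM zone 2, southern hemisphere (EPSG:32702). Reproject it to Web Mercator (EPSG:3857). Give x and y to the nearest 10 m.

x -18896210 m, y -1755860 m

Unproject from UTM 2S (λ₀ = -171°) → φ = -15.57760018°, λ = -169.74749967°.
Web Mercator (R = 6378137 m): x = -18896205.227 m, y = -1755857.690 m.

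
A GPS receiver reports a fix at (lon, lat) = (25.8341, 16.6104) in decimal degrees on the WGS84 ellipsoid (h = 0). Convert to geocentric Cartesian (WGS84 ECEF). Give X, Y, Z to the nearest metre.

X 5502653 m, Y 2664128 m, Z 1811559 m

WGS84: a = 6378137 m, e² = 0.006694380; N(φ) = a/√(1−e²sin²φ) = 6379882.285 m.
X = (N+h)·cosφ·cosλ = 5502653.107 m; Y = (N+h)·cosφ·sinλ = 2664127.888 m; Z = (N(1−e²)+h)·sinφ = 1811558.904 m.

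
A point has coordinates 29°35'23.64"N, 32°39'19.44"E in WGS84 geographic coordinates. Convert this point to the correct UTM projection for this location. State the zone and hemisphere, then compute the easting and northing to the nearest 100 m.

Longitude 32.6554° lies in the 6° band [30°, 36°), giving zone 36; latitude is north of the equator, so 36N.
Zone 36 central meridian λ₀ = 6×36 − 183 = 33°; Δλ = -0.3446°.
Transverse Mercator on WGS84 with k₀ = 0.9996 gives E = 466628.222 m, N = 3273393.918 m.

Zone 36N: E 466600 m, N 3273400 m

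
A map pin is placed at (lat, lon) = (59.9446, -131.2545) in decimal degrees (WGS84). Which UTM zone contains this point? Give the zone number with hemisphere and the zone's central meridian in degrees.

Zone 9N, central meridian -129°

UTM zone = ⌊(λ + 180)/6⌋ + 1; -131.2545° ∈ [-132°, -126°) → zone 9.
Hemisphere: N (φ ≥ 0).
Central meridian λ₀ = 6×9 − 183 = -129°.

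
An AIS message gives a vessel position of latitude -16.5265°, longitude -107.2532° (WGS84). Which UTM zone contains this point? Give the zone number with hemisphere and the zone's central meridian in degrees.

Zone 13S, central meridian -105°

UTM zone = ⌊(λ + 180)/6⌋ + 1; -107.2532° ∈ [-108°, -102°) → zone 13.
Hemisphere: S (φ < 0).
Central meridian λ₀ = 6×13 − 183 = -105°.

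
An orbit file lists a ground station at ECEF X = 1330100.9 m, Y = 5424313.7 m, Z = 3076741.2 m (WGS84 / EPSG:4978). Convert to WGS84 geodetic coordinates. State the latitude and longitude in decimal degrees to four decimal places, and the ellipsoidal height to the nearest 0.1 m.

lat 29.0129°, lon 76.2223°, h 3277.4 m

λ = atan2(Y, X) = 76.22229989°; p = √(X²+Y²) = 5585011.0 m.
Bowring's method on WGS84 (a = 6378137 m, b = 6356752.314 m) gives φ = 29.01290018°, h = 3277.365 m.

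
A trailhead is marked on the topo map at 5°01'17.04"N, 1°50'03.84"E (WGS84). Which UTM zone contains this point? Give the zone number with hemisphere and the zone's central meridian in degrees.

UTM zone = ⌊(λ + 180)/6⌋ + 1; 1.8344° ∈ [0°, 6°) → zone 31.
Hemisphere: N (φ ≥ 0).
Central meridian λ₀ = 6×31 − 183 = 3°.

Zone 31N, central meridian 3°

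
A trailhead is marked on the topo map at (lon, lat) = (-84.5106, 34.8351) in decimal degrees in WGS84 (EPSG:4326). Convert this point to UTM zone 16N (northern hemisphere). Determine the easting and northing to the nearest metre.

E 727642 m, N 3857582 m

Zone 16 central meridian λ₀ = 6×16 − 183 = -87°; Δλ = +2.4894°.
Transverse Mercator on WGS84 with k₀ = 0.9996 gives E = 727641.736 m, N = 3857582.429 m.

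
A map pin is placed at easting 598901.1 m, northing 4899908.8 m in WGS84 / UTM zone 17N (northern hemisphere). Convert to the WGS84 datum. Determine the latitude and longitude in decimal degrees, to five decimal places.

lat 44.24570°, lon -79.76130°

Zone 17N: λ₀ = -81°, k₀ = 0.9996, false easting 500000 m.
Meridian distance M = (N − FN)/k₀ = 4901869.5 m.
Inverse transverse Mercator on WGS84 gives φ = 44.24570008°, λ = -79.76130044°.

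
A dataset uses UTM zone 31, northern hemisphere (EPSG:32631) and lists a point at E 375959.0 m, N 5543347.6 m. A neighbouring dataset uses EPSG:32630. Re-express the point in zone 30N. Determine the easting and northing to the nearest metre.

UTM 31N → geographic: φ = 50.02950006°, λ = 1.26809947°.
UTM 30N (λ₀ = -3°) forward: E = 805645.689 m, N = 5550642.588 m.

E 805646 m, N 5550643 m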